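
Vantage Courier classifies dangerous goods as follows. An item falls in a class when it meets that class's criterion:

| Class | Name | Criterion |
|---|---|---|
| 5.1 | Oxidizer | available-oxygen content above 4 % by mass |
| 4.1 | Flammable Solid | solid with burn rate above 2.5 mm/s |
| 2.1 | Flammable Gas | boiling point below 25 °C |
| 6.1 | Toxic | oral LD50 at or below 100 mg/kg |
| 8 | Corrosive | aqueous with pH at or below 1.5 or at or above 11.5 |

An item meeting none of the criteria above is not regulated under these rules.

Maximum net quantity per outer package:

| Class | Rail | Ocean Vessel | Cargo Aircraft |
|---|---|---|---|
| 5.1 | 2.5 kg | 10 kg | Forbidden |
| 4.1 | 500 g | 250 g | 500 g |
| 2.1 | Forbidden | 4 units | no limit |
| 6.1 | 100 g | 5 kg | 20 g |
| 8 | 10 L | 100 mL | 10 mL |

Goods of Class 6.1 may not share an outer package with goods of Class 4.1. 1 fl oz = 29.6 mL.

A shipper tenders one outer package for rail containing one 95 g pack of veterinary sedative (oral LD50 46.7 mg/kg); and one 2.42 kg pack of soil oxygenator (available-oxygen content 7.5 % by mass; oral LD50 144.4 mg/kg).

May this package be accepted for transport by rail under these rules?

Yes

The veterinary sedative has oral LD50 46.7 mg/kg, which is ≤ 100 mg/kg, so it is Class 6.1 (Toxic).
Available-oxygen content 7.5 % by mass meets the Class 5.1 criterion (Oxidizer), so the soil oxygenator is Class 5.1.
Class 6.1 quantity: 95 g.
95 g ≤ 100 g (rail limit, Class 6.1) — within limit.
Class 5.1 quantity: 2.42 kg.
That is within the Class 5.1 rail limit of 2.5 kg.
The segregation rule (Class 6.1 with Class 4.1) does not apply to Class 6.1 with Class 5.1.
Every hazard class is within its rail limit and no segregation rule is violated.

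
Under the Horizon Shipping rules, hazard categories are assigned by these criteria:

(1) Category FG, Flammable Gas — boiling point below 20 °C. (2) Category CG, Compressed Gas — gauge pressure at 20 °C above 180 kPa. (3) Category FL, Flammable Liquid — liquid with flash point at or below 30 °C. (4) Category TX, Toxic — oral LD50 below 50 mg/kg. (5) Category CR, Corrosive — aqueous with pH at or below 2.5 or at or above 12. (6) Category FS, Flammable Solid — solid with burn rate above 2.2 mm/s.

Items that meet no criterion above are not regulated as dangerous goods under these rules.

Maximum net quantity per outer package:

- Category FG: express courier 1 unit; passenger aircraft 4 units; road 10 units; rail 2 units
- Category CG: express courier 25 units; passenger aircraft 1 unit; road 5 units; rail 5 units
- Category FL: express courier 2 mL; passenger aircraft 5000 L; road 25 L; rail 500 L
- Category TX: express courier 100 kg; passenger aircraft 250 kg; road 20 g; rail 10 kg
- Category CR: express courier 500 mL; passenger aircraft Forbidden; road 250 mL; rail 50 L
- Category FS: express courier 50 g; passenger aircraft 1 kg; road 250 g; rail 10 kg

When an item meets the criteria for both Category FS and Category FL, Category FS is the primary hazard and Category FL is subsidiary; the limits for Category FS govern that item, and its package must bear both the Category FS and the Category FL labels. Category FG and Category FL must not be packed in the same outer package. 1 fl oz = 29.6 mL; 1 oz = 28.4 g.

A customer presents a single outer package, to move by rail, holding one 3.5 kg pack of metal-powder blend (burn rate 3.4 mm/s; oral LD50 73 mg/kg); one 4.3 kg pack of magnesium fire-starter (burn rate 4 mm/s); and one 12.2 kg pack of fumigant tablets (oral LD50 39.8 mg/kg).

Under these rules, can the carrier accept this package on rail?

No

Burn rate 3.4 mm/s meets the Category FS criterion (Flammable Solid), so the metal-powder blend is Category FS.
Burn rate 4 mm/s meets the Category FS criterion (Flammable Solid), so the magnesium fire-starter is Category FS.
Oral LD50 39.8 mg/kg meets the Category TX criterion (Toxic), so the fumigant tablets are Category TX.
Total Category FS: 3.5 kg + 4.3 kg = 7.8 kg.
7.8 kg is within the rail limit of 10 kg for Category FS.
Category TX quantity: 12.2 kg.
That exceeds the Category TX rail limit of 10 kg.
The segregation rule (Category FG with Category FL) does not apply to Category FS with Category TX.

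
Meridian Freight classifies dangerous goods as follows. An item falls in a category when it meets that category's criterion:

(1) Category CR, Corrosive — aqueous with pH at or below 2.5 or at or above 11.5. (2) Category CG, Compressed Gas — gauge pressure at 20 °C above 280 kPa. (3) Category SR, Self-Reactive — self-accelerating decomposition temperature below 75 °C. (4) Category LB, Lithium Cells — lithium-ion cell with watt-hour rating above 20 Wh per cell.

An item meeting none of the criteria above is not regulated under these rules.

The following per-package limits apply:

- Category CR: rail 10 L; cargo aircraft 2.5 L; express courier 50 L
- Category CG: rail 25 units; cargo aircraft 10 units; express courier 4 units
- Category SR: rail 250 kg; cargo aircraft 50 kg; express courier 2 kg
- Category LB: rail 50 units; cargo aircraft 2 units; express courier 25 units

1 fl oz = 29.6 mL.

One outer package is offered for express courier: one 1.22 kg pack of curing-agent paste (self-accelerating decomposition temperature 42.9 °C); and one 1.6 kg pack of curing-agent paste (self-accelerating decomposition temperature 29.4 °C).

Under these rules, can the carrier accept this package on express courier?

With self-accelerating decomposition temperature 42.9 °C (< 75 °C), the curing-agent paste falls in Category SR.
The curing-agent paste has self-accelerating decomposition temperature 29.4 °C, which is < 75 °C, so it is Category SR (Self-Reactive).
Category SR net quantity: 1.22 kg + 1.6 kg = 2.82 kg.
2.82 kg > 2 kg (express courier limit, Category SR) — over the limit.

No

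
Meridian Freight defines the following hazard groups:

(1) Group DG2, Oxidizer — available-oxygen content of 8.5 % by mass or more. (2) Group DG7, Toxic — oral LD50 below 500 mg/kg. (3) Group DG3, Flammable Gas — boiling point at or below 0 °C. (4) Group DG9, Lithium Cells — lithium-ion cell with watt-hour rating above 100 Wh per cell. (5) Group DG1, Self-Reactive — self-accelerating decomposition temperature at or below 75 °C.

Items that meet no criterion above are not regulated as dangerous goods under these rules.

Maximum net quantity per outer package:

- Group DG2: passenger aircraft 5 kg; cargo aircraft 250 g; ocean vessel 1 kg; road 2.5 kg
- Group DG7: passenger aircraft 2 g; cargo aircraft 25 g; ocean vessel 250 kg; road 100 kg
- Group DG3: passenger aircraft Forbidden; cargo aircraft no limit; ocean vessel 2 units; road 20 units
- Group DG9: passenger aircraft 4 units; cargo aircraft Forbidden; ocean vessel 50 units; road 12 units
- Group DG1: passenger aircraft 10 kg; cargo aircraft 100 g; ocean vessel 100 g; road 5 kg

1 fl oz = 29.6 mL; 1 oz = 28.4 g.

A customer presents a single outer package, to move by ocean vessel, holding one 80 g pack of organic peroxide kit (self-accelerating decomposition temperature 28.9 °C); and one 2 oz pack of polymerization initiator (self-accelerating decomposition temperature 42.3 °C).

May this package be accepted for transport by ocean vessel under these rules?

No

With self-accelerating decomposition temperature 28.9 °C (≤ 75 °C), the organic peroxide kit falls in Group DG1.
Self-accelerating decomposition temperature 42.3 °C meets the Group DG1 criterion (Self-Reactive), so the polymerization initiator is Group DG1.
Total Group DG1: 80 g + (one 2 oz pack = 56.8 g) = 136.8 g.
136.8 g exceeds the ocean vessel limit of 100 g for Group DG1.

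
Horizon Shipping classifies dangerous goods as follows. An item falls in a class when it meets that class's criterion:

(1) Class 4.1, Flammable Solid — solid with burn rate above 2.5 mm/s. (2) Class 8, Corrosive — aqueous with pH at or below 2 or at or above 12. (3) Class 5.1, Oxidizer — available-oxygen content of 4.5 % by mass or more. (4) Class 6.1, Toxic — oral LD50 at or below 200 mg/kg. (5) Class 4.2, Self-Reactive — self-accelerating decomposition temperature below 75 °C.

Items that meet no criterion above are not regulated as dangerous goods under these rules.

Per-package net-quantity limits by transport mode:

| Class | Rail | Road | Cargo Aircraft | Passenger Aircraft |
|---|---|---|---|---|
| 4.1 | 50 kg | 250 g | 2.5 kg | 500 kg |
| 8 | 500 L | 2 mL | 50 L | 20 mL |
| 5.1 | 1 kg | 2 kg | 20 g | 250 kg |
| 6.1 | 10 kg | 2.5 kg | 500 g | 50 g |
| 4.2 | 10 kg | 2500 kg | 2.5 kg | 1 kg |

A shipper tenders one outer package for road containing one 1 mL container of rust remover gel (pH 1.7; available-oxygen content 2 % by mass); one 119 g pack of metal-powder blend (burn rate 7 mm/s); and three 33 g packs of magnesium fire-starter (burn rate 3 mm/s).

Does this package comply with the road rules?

With pH 1.7 (≤ 2), the rust remover gel falls in Class 8.
Metal-powder blend: burn rate 7 mm/s > 2.5 mm/s → Class 4.1 (Flammable Solid).
The magnesium fire-starter has burn rate 3 mm/s, which is > 2.5 mm/s, so it is Class 4.1 (Flammable Solid).
Class 4.1 net quantity: 119 g + (three 33 g packs = 99 g) = 218 g.
218 g ≤ 250 g (road limit, Class 4.1) — within limit.
Class 8 quantity: 1 mL.
1 mL ≤ 2 mL (road limit, Class 8) — within limit.
Every hazard class is within its road limit and no segregation rule is violated.

Yes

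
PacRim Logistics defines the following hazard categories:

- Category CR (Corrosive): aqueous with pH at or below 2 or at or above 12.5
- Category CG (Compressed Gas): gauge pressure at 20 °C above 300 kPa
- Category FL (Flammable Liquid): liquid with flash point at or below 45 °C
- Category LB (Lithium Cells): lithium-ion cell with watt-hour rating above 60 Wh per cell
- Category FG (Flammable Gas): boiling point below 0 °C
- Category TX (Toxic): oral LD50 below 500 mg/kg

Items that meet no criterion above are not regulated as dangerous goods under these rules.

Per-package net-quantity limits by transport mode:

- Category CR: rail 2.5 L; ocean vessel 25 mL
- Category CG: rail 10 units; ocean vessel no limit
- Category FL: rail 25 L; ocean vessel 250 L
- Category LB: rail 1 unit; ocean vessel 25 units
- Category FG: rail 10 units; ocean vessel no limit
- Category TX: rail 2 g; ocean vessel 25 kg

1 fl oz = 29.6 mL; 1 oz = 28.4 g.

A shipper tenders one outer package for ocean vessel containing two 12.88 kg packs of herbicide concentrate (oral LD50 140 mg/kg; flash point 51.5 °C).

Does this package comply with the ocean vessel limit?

Oral LD50 140 mg/kg meets the Category TX criterion (Toxic), so the herbicide concentrate is Category TX.
Category TX quantity: two 12.88 kg packs = 25.76 kg.
25.76 kg exceeds the ocean vessel limit of 25 kg for Category TX.

No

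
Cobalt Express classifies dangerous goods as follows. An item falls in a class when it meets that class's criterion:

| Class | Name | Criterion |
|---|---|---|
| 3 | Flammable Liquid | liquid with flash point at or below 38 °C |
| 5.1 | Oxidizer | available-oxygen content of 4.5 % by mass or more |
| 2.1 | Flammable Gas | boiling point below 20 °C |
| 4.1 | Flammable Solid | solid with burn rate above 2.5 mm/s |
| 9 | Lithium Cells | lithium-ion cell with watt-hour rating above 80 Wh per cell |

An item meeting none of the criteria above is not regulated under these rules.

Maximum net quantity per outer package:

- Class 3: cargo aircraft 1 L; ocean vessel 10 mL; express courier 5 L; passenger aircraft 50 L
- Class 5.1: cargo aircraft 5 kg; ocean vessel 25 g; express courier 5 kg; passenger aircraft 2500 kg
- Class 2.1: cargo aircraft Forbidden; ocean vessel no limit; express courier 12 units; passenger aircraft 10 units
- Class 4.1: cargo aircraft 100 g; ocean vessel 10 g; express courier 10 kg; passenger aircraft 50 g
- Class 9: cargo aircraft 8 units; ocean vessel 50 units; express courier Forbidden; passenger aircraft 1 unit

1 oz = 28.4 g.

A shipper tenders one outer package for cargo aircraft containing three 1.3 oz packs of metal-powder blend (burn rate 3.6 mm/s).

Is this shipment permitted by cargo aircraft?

With burn rate 3.6 mm/s (> 2.5 mm/s), the metal-powder blend falls in Class 4.1.
Class 4.1 quantity: three 1.3 oz packs = 110.76 g.
110.76 g exceeds the cargo aircraft limit of 100 g for Class 4.1.

No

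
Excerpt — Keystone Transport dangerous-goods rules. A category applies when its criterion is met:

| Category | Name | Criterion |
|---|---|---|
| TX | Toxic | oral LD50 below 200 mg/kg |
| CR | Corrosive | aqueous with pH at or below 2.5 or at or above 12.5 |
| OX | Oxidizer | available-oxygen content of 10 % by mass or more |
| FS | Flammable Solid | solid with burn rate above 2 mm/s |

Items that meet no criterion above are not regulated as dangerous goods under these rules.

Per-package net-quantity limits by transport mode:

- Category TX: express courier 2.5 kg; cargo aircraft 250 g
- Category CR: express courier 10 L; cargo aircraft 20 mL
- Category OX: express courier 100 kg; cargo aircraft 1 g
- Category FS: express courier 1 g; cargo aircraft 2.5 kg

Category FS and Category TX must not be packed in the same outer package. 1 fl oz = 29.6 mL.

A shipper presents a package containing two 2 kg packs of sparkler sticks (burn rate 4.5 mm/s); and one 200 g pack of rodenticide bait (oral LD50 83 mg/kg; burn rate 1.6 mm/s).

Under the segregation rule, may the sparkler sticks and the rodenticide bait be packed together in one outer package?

No

Sparkler sticks: burn rate 4.5 mm/s > 2 mm/s → Category FS (Flammable Solid).
The rodenticide bait has oral LD50 83 mg/kg, which is < 200 mg/kg, so it is Category TX (Toxic).
Category FS and Category TX may not share an outer package.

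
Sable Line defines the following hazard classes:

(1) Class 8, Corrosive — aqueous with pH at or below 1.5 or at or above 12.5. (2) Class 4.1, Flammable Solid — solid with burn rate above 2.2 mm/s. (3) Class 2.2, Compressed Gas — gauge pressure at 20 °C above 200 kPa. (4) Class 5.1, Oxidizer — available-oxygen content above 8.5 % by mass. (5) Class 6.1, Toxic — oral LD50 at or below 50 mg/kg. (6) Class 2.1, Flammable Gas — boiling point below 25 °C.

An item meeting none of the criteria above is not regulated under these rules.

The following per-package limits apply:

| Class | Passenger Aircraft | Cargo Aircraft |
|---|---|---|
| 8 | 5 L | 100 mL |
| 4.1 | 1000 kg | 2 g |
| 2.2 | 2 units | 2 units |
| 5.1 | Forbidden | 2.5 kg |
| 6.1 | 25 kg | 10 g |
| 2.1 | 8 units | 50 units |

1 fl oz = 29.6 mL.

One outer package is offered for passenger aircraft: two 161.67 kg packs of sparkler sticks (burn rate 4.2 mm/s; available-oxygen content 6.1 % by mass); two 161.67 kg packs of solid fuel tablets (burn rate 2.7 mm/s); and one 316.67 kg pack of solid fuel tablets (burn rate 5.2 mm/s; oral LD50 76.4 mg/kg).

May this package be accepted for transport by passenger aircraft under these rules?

With burn rate 4.2 mm/s (> 2.2 mm/s), the sparkler sticks fall in Class 4.1.
The solid fuel tablets have burn rate 2.7 mm/s, which is > 2.2 mm/s, so they are Class 4.1 (Flammable Solid).
The solid fuel tablets have burn rate 5.2 mm/s, which is > 2.2 mm/s, so they are Class 4.1 (Flammable Solid).
Class 4.1 net quantity: (two 161.67 kg packs = 323.34 kg) + (two 161.67 kg packs = 323.34 kg) + 316.67 kg = 963.35 kg.
963.35 kg ≤ 1000 kg (passenger aircraft limit, Class 4.1) — within limit.

Yes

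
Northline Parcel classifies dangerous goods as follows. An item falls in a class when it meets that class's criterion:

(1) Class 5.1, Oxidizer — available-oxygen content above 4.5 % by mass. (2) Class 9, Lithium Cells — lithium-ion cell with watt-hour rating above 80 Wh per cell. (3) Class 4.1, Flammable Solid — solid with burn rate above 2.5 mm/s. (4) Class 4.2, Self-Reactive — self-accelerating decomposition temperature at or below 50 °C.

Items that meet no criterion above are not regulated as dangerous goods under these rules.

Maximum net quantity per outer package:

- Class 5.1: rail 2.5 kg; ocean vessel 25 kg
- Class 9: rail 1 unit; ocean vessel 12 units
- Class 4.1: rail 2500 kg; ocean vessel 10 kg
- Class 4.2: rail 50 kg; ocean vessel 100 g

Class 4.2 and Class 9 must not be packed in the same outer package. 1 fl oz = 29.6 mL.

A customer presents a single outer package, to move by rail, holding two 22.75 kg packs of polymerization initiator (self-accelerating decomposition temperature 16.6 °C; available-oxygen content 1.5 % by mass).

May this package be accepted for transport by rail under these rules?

Self-accelerating decomposition temperature 16.6 °C meets the Class 4.2 criterion (Self-Reactive), so the polymerization initiator is Class 4.2.
Class 4.2 quantity: two 22.75 kg packs = 45.5 kg.
That is within the Class 4.2 rail limit of 50 kg.

Yes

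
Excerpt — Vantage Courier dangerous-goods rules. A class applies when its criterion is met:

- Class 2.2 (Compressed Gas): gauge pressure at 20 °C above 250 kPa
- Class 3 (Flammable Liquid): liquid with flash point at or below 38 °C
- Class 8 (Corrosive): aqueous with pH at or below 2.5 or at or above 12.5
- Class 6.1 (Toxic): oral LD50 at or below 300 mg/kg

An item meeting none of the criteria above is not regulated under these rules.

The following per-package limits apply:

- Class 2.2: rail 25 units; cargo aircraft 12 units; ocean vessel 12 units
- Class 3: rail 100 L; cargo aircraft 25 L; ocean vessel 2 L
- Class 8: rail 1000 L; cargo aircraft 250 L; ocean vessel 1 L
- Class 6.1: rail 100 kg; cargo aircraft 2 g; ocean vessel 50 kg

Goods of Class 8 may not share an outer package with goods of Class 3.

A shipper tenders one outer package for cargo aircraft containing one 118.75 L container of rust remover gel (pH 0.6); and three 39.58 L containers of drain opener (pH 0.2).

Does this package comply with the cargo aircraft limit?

Yes

The rust remover gel has pH 0.6, which is ≤ 2.5, so it is Class 8 (Corrosive).
The drain opener has pH 0.2, which is ≤ 2.5, so it is Class 8 (Corrosive).
Class 8 net quantity: 118.75 L + (three 39.58 L containers = 118.74 L) = 237.49 L.
237.49 L is within the cargo aircraft limit of 250 L for Class 8.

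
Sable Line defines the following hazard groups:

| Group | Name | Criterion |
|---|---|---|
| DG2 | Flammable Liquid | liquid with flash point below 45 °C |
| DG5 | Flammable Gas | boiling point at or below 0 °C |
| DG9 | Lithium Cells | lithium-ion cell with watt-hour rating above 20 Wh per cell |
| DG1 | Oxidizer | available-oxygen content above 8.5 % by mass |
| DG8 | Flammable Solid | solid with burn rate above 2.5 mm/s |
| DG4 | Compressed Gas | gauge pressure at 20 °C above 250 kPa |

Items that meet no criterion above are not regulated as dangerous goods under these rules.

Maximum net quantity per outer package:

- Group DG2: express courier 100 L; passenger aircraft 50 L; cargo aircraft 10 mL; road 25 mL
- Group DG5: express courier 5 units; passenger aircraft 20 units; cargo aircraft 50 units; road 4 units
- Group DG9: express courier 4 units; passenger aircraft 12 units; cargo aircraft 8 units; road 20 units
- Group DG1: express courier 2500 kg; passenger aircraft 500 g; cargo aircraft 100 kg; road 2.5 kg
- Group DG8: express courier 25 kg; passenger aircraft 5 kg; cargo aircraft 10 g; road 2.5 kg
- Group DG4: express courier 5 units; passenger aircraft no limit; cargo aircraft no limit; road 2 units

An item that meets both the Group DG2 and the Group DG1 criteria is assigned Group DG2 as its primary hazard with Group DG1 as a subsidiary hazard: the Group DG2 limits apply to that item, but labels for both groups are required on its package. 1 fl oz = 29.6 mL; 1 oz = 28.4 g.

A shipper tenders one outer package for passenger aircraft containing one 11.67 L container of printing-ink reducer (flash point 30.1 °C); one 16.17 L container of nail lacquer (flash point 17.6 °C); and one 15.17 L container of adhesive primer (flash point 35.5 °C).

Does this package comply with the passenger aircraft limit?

The printing-ink reducer has flash point 30.1 °C, which is < 45 °C, so it is Group DG2 (Flammable Liquid).
The nail lacquer has flash point 17.6 °C, which is < 45 °C, so it is Group DG2 (Flammable Liquid).
With flash point 35.5 °C (< 45 °C), the adhesive primer falls in Group DG2.
Total Group DG2: 11.67 L + 16.17 L + 15.17 L = 43.01 L.
43.01 L ≤ 50 L (passenger aircraft limit, Group DG2) — within limit.

Yes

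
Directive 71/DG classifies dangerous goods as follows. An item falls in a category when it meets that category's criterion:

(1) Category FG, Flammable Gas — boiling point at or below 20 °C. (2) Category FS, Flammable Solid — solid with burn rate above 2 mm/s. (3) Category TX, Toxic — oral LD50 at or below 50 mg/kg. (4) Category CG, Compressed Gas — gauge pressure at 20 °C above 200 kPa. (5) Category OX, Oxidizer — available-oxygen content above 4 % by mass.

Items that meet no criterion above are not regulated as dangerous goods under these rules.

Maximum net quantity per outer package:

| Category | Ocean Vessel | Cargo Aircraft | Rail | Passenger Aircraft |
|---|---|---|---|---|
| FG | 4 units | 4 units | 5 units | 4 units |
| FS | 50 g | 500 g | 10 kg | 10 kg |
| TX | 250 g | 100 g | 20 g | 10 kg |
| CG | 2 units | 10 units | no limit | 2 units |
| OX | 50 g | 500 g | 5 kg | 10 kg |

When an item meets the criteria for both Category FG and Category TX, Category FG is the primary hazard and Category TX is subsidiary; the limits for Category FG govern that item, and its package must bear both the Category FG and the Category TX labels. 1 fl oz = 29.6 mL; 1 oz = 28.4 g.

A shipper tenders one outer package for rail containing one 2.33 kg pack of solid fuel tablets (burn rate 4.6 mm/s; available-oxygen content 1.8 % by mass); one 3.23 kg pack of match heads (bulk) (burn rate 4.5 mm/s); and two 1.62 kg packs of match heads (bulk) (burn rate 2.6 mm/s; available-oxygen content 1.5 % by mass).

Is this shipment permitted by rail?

Solid fuel tablets: burn rate 4.6 mm/s > 2 mm/s → Category FS (Flammable Solid).
Burn rate 4.5 mm/s meets the Category FS criterion (Flammable Solid), so the match heads (bulk) are Category FS.
Burn rate 2.6 mm/s meets the Category FS criterion (Flammable Solid), so the match heads (bulk) are Category FS.
Total Category FS: 2.33 kg + 3.23 kg + (two 1.62 kg packs = 3.24 kg) = 8.8 kg.
8.8 kg ≤ 10 kg (rail limit, Category FS) — within limit.

Yes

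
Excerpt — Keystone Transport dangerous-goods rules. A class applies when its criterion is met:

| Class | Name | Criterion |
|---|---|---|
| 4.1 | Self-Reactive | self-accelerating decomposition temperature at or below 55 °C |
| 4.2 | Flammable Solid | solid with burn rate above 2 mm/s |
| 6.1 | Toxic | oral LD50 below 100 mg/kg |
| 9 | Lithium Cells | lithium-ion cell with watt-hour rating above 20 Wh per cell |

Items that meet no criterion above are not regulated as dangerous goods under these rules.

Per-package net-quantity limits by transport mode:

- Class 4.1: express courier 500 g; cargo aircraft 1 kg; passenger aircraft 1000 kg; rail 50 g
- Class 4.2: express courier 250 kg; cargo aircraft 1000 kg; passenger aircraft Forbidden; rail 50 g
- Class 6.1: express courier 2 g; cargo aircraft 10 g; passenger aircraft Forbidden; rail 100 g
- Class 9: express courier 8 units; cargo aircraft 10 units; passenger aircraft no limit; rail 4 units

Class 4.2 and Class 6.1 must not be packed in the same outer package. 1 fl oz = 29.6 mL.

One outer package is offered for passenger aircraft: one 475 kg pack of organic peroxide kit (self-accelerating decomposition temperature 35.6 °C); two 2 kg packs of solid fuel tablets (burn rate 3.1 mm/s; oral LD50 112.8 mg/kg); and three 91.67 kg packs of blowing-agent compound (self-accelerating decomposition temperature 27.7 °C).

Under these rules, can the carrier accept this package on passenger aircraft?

With self-accelerating decomposition temperature 35.6 °C (≤ 55 °C), the organic peroxide kit falls in Class 4.1.
The solid fuel tablets have burn rate 3.1 mm/s, which is > 2 mm/s, so they are Class 4.2 (Flammable Solid).
The blowing-agent compound has self-accelerating decomposition temperature 27.7 °C, which is ≤ 55 °C, so it is Class 4.1 (Self-Reactive).
Class 4.1 net quantity: 475 kg + (three 91.67 kg packs = 275.01 kg) = 750.01 kg.
750.01 kg is within the passenger aircraft limit of 1000 kg for Class 4.1.
Class 4.2 quantity: two 2 kg packs = 4 kg.
Class 4.2 is Forbidden by passenger aircraft.
The segregation rule (Class 4.2 with Class 6.1) does not apply to Class 4.1 with Class 4.2.

No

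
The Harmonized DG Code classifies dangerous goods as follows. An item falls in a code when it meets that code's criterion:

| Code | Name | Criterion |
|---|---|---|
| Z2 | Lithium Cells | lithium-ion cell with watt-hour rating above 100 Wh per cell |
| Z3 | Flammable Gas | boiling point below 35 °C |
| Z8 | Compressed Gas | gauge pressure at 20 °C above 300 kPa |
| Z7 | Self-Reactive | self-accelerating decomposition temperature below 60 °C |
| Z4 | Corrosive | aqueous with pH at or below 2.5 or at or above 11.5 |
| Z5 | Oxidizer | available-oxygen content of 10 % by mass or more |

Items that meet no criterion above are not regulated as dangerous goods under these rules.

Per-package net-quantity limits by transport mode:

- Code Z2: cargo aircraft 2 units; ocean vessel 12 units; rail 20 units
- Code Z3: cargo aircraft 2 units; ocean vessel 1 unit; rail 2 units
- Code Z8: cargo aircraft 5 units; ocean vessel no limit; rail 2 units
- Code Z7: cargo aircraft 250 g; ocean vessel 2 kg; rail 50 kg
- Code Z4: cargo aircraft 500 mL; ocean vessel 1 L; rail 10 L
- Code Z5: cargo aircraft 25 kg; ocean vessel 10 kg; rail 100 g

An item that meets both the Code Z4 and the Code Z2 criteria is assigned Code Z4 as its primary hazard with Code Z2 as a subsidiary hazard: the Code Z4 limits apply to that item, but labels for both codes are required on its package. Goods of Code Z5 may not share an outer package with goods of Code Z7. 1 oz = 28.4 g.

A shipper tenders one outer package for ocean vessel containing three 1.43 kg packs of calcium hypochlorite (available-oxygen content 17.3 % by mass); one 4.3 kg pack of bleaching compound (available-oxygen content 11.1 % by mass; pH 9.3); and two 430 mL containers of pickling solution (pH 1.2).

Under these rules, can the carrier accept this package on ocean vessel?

Yes

The calcium hypochlorite has available-oxygen content 17.3 % by mass, which is ≥ 10 % by mass, so it is Code Z5 (Oxidizer).
Bleaching compound: available-oxygen content 11.1 % by mass ≥ 10 % by mass → Code Z5 (Oxidizer).
The pickling solution has pH 1.2, which is ≤ 2.5, so it is Code Z4 (Corrosive).
Code Z4 quantity: two 430 mL containers = 860 mL.
860 mL ≤ 1 L (ocean vessel limit, Code Z4) — within limit.
Total Code Z5: (three 1.43 kg packs = 4.29 kg) + 4.3 kg = 8.59 kg.
8.59 kg ≤ 10 kg (ocean vessel limit, Code Z5) — within limit.
The segregation rule (Code Z5 with Code Z7) does not apply to Code Z4 with Code Z5.
Every hazard code is within its ocean vessel limit and no segregation rule is violated.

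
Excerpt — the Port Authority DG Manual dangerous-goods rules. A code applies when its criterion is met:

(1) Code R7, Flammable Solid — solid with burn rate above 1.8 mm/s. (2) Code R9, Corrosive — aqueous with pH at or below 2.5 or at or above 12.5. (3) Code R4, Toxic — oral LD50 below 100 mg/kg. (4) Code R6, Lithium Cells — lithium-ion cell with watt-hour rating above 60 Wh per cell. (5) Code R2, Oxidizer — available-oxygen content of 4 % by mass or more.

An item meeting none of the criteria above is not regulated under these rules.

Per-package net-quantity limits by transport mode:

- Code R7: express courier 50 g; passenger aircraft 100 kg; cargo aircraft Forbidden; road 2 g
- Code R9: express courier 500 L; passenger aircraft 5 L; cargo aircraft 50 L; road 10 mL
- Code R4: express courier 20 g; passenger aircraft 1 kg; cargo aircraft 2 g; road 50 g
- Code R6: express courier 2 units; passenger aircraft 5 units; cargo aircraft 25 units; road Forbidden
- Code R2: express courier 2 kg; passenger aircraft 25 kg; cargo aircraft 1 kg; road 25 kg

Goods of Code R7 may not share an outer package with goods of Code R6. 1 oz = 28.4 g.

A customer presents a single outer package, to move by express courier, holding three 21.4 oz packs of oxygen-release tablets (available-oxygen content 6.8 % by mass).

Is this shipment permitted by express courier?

Yes

The oxygen-release tablets have available-oxygen content 6.8 % by mass, which is ≥ 4 % by mass, so they are Code R2 (Oxidizer).
Code R2 quantity: three 21.4 oz packs = 1823.28 g.
1823.28 g ≤ 2 kg (express courier limit, Code R2) — within limit.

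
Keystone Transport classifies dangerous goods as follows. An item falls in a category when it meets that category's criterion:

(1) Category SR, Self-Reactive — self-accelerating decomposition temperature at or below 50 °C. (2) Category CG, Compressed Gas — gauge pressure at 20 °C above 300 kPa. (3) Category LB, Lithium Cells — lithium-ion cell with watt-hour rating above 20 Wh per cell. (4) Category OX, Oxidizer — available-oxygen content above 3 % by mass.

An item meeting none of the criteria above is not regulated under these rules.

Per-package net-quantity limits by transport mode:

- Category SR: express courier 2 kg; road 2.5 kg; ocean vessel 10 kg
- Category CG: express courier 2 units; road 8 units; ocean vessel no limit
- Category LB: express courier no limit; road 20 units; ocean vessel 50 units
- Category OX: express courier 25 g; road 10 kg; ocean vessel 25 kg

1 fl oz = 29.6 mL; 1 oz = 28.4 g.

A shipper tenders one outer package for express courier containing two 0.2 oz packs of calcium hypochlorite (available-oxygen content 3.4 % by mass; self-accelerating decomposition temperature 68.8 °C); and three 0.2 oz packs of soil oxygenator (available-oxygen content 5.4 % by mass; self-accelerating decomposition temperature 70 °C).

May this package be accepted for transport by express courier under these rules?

Available-oxygen content 3.4 % by mass meets the Category OX criterion (Oxidizer), so the calcium hypochlorite is Category OX.
The soil oxygenator has available-oxygen content 5.4 % by mass, which is > 3 % by mass, so it is Category OX (Oxidizer).
Category OX net quantity: (two 0.2 oz packs = 11.36 g) + (three 0.2 oz packs = 17.04 g) = 28.4 g.
28.4 g exceeds the express courier limit of 25 g for Category OX.

No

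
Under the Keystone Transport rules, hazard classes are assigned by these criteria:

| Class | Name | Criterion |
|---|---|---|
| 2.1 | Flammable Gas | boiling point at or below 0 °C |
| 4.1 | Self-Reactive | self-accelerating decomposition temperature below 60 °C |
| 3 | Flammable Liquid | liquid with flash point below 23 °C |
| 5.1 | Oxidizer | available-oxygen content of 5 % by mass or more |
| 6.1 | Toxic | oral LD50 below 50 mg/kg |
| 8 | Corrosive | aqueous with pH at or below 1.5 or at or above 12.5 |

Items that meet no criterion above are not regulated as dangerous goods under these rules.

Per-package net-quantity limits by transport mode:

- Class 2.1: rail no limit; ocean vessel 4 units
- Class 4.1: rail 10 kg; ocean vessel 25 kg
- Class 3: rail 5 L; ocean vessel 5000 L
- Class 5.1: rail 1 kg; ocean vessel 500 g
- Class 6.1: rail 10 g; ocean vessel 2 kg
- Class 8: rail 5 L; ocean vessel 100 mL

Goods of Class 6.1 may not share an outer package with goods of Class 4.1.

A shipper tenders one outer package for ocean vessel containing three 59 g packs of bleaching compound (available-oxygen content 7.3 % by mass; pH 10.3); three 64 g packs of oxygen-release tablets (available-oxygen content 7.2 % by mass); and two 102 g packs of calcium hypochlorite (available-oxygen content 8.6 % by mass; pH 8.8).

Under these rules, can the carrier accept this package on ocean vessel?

No

Bleaching compound: available-oxygen content 7.3 % by mass ≥ 5 % by mass → Class 5.1 (Oxidizer).
The oxygen-release tablets have available-oxygen content 7.2 % by mass, which is ≥ 5 % by mass, so they are Class 5.1 (Oxidizer).
The calcium hypochlorite has available-oxygen content 8.6 % by mass, which is ≥ 5 % by mass, so it is Class 5.1 (Oxidizer).
Class 5.1 net quantity: (three 59 g packs = 177 g) + (three 64 g packs = 192 g) + (two 102 g packs = 204 g) = 573 g.
573 g exceeds the ocean vessel limit of 500 g for Class 5.1.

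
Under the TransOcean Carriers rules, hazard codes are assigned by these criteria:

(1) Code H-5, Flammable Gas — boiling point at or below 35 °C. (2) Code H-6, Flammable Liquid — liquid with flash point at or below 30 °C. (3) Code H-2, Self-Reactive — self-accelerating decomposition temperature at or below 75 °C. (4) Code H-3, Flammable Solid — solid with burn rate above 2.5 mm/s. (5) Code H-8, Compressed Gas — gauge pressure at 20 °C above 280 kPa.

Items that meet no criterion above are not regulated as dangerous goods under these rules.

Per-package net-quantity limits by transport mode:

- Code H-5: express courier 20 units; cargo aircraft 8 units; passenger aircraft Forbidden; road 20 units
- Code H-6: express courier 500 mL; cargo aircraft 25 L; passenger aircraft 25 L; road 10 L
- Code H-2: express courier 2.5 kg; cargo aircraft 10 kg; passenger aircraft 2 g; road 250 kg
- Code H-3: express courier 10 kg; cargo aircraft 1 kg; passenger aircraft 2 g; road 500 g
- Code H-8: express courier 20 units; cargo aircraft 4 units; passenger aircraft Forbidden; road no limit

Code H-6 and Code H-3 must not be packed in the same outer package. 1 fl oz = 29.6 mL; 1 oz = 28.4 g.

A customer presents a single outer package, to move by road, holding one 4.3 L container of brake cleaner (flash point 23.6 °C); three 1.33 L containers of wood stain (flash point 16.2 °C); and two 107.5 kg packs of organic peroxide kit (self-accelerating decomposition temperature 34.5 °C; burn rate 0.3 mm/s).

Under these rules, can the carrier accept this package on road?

With flash point 23.6 °C (≤ 30 °C), the brake cleaner falls in Code H-6.
Wood stain: flash point 16.2 °C ≤ 30 °C → Code H-6 (Flammable Liquid).
Organic peroxide kit: self-accelerating decomposition temperature 34.5 °C ≤ 75 °C → Code H-2 (Self-Reactive).
Total Code H-6: 4.3 L + (three 1.33 L containers = 3.99 L) = 8.29 L.
8.29 L ≤ 10 L (road limit, Code H-6) — within limit.
Code H-2 quantity: two 107.5 kg packs = 215 kg.
That is within the Code H-2 road limit of 250 kg.
The segregation rule (Code H-6 with Code H-3) does not apply to Code H-6 with Code H-2.
Every hazard code is within its road limit and no segregation rule is violated.

Yes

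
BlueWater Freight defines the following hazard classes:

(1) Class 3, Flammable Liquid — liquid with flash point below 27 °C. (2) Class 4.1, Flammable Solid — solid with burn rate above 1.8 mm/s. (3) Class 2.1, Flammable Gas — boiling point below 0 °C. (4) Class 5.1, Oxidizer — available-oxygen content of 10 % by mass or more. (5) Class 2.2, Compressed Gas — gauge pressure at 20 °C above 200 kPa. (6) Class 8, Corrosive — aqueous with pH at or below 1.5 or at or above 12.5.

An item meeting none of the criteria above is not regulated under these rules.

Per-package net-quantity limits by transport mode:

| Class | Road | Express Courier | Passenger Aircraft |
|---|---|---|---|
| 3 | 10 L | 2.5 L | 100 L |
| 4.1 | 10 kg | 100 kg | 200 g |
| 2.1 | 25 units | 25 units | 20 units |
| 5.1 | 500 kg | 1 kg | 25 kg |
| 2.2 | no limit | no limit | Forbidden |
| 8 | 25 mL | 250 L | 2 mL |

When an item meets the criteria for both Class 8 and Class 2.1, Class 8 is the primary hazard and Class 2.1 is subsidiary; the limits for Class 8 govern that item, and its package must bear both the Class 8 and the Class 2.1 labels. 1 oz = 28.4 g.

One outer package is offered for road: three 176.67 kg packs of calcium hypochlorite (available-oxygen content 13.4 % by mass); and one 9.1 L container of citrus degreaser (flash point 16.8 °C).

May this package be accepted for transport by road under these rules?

No

Calcium hypochlorite: available-oxygen content 13.4 % by mass ≥ 10 % by mass → Class 5.1 (Oxidizer).
Citrus degreaser: flash point 16.8 °C < 27 °C → Class 3 (Flammable Liquid).
Class 5.1 quantity: three 176.67 kg packs = 530.01 kg.
530.01 kg exceeds the road limit of 500 kg for Class 5.1.
Class 3 quantity: 9.1 L.
9.1 L ≤ 10 L (road limit, Class 3) — within limit.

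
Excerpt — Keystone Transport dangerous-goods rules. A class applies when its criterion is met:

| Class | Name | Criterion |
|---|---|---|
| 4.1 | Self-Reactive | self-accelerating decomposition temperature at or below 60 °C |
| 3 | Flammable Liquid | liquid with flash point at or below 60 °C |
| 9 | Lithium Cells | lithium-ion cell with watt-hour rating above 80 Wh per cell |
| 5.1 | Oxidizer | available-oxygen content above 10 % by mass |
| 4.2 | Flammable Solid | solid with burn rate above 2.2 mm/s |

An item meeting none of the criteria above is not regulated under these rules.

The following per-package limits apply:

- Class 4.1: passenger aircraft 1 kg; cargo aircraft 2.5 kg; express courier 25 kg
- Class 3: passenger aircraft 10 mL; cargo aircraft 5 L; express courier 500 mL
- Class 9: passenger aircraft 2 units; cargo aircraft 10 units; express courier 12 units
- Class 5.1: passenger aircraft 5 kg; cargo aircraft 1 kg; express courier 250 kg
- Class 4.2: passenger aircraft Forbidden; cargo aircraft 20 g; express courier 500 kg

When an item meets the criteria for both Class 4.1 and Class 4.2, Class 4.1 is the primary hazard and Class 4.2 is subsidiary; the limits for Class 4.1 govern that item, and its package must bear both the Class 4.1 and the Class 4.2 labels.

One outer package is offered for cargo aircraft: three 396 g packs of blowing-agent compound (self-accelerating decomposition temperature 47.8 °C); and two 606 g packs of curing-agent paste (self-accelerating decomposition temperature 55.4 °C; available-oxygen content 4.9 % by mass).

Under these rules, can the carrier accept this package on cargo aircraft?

Yes

Self-accelerating decomposition temperature 47.8 °C meets the Class 4.1 criterion (Self-Reactive), so the blowing-agent compound is Class 4.1.
Self-accelerating decomposition temperature 55.4 °C meets the Class 4.1 criterion (Self-Reactive), so the curing-agent paste is Class 4.1.
Class 4.1 net quantity: (three 396 g packs = 1.188 kg) + (two 606 g packs = 1.212 kg) = 2.4 kg.
That is within the Class 4.1 cargo aircraft limit of 2.5 kg.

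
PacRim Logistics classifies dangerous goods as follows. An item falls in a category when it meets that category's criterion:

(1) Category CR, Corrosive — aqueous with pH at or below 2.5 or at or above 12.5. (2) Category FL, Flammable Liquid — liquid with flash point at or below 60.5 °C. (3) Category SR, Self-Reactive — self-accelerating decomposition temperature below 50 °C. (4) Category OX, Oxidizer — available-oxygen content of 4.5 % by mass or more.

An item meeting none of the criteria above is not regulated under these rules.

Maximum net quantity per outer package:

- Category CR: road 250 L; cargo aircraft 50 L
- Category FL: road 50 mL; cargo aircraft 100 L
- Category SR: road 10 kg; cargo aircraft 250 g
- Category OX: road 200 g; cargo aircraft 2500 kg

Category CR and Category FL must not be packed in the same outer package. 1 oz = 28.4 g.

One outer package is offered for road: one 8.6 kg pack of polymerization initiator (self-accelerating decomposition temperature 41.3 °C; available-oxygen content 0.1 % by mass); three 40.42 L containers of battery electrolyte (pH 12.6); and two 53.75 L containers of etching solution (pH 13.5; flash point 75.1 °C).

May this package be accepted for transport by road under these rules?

With self-accelerating decomposition temperature 41.3 °C (< 50 °C), the polymerization initiator falls in Category SR.
The battery electrolyte has pH 12.6, which is ≥ 12.5, so it is Category CR (Corrosive).
Etching solution: pH 13.5 ≥ 12.5 → Category CR (Corrosive).
Total Category CR: (three 40.42 L containers = 121.26 L) + (two 53.75 L containers = 107.5 L) = 228.76 L.
228.76 L is within the road limit of 250 L for Category CR.
Category SR quantity: 8.6 kg.
That is within the Category SR road limit of 10 kg.
The segregation rule (Category CR with Category FL) does not apply to Category CR with Category SR.
Every hazard category is within its road limit and no segregation rule is violated.

Yes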